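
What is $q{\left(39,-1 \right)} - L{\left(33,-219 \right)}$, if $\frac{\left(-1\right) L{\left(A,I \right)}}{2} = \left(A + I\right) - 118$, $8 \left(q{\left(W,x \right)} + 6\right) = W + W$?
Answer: $- \frac{2417}{4} \approx -604.25$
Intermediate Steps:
$q{\left(W,x \right)} = -6 + \frac{W}{4}$ ($q{\left(W,x \right)} = -6 + \frac{W + W}{8} = -6 + \frac{2 W}{8} = -6 + \frac{W}{4}$)
$L{\left(A,I \right)} = 236 - 2 A - 2 I$ ($L{\left(A,I \right)} = - 2 \left(\left(A + I\right) - 118\right) = - 2 \left(-118 + A + I\right) = 236 - 2 A - 2 I$)
$q{\left(39,-1 \right)} - L{\left(33,-219 \right)} = \left(-6 + \frac{1}{4} \cdot 39\right) - \left(236 - 66 - -438\right) = \left(-6 + \frac{39}{4}\right) - \left(236 - 66 + 438\right) = \frac{15}{4} - 608 = - \frac{2417}{4}$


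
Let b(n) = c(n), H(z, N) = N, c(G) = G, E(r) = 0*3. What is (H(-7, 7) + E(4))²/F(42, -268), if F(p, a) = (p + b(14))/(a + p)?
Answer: -791/4 ≈ -197.75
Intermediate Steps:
E(r) = 0
b(n) = n
F(p, a) = (14 + p)/(a + p) (F(p, a) = (p + 14)/(a + p) = (14 + p)/(a + p))
(H(-7, 7) + E(4))²/F(42, -268) = (7 + 0)²/(((14 + 42)/(-268 + 42))) = 7²/((56/(-226))) = 49/((-1/226*56)) = 49/(-28/113) = 49*(-113/28) = -791/4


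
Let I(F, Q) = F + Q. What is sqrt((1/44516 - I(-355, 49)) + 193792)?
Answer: 3*sqrt(10684416938489)/22258 ≈ 440.57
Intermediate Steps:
sqrt((1/44516 - I(-355, 49)) + 193792) = sqrt((1/44516 - (-355 + 49)) + 193792) = sqrt((1/44516 - 1*(-306)) + 193792) = sqrt((1/44516 + 306) + 193792) = sqrt(13621897/44516 + 193792) = sqrt(8640466569/44516) = 3*sqrt(10684416938489)/22258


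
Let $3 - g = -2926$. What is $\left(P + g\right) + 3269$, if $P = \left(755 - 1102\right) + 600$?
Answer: $6451$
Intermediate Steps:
$P = 253$ ($P = -347 + 600 = 253$)
$g = 2929$ ($g = 3 - -2926 = 3 + 2926 = 2929$)
$\left(P + g\right) + 3269 = \left(253 + 2929\right) + 3269 = 3182 + 3269 = 6451$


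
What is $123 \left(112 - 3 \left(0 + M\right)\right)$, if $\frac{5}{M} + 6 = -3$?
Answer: $13981$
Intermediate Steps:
$M = - \frac{5}{9}$ ($M = \frac{5}{-6 - 3} = \frac{5}{-9} = 5 \left(- \frac{1}{9}\right) = - \frac{5}{9} \approx -0.55556$)
$123 \left(112 - 3 \left(0 + M\right)\right) = 123 \left(112 - 3 \left(0 - \frac{5}{9}\right)\right) = 123 \left(112 - - \frac{5}{3}\right) = 123 \left(112 + \frac{5}{3}\right) = 123 \cdot \frac{341}{3} = 13981$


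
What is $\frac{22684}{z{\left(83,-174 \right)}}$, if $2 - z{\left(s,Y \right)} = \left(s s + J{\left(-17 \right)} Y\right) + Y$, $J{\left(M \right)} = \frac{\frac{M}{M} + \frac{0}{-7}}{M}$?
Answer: $- \frac{385628}{114295} \approx -3.374$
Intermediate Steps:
$J{\left(M \right)} = \frac{1}{M}$ ($J{\left(M \right)} = \frac{1 + 0 \left(- \frac{1}{7}\right)}{M} = \frac{1 + 0}{M} = 1 \frac{1}{M} = \frac{1}{M}$)
$z{\left(s,Y \right)} = 2 - s^{2} - \frac{16 Y}{17}$ ($z{\left(s,Y \right)} = 2 - \left(\left(s s + \frac{Y}{-17}\right) + Y\right) = 2 - \left(\left(s^{2} - \frac{Y}{17}\right) + Y\right) = 2 - \left(s^{2} + \frac{16 Y}{17}\right) = 2 - s^{2} - \frac{16 Y}{17}$)
$\frac{22684}{z{\left(83,-174 \right)}} = \frac{22684}{2 - 83^{2} - - \frac{2784}{17}} = \frac{22684}{2 - 6889 + \frac{2784}{17}} = \frac{22684}{- \frac{114295}{17}} = 22684 \left(- \frac{17}{114295}\right) = - \frac{385628}{114295}$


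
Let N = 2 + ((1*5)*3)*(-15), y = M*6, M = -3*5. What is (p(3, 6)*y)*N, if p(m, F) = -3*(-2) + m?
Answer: 180630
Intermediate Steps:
M = -15
p(m, F) = 6 + m
y = -90 (y = -15*6 = -90)
N = -223 (N = 2 + (5*3)*(-15) = 2 + 15*(-15) = 2 - 225 = -223)
(p(3, 6)*y)*N = ((6 + 3)*(-90))*(-223) = (9*(-90))*(-223) = -810*(-223) = 180630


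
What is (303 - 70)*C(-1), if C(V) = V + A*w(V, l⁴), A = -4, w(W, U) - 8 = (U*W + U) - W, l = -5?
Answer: -8621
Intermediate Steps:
w(W, U) = 8 + U - W + U*W (w(W, U) = 8 + ((U*W + U) - W) = 8 + ((U + U*W) - W) = 8 + (U - W + U*W) = 8 + U - W + U*W)
C(V) = -2532 - 2495*V (C(V) = V - 4*(8 + (-5)⁴ - V + (-5)⁴*V) = V - 4*(8 + 625 - V + 625*V) = V - 4*(633 + 624*V) = V + (-2532 - 2496*V) = -2532 - 2495*V)
(303 - 70)*C(-1) = (303 - 70)*(-2532 - 2495*(-1)) = 233*(-2532 + 2495) = 233*(-37) = -8621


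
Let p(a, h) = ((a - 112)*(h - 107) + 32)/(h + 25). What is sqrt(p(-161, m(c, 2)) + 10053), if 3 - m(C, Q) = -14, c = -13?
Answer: sqrt(4691694)/21 ≈ 103.14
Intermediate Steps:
m(C, Q) = 17 (m(C, Q) = 3 - 1*(-14) = 3 + 14 = 17)
p(a, h) = (32 + (-112 + a)*(-107 + h))/(25 + h) (p(a, h) = ((-112 + a)*(-107 + h) + 32)/(25 + h) = (32 + (-112 + a)*(-107 + h))/(25 + h))
sqrt(p(-161, m(c, 2)) + 10053) = sqrt((12016 - 112*17 - 107*(-161) - 161*17)/(25 + 17) + 10053) = sqrt((12016 - 1904 + 17227 - 2737)/42 + 10053) = sqrt((1/42)*24602 + 10053) = sqrt(12301/21 + 10053) = sqrt(223414/21) = sqrt(4691694)/21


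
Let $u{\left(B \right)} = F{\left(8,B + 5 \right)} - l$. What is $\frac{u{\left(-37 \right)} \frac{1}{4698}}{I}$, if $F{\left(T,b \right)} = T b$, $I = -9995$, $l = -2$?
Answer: $\frac{127}{23478255} \approx 5.4093 \cdot 10^{-6}$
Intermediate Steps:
$u{\left(B \right)} = 42 + 8 B$ ($u{\left(B \right)} = 8 \left(B + 5\right) - -2 = 8 \left(5 + B\right) + 2 = \left(40 + 8 B\right) + 2 = 42 + 8 B$)
$\frac{u{\left(-37 \right)} \frac{1}{4698}}{I} = \frac{\left(42 + 8 \left(-37\right)\right) \frac{1}{4698}}{-9995} = \left(42 - 296\right) \frac{1}{4698} \left(- \frac{1}{9995}\right) = \left(-254\right) \frac{1}{4698} \left(- \frac{1}{9995}\right) = \left(- \frac{127}{2349}\right) \left(- \frac{1}{9995}\right) = \frac{127}{23478255}$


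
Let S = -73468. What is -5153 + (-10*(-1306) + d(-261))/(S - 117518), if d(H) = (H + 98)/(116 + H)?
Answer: -142703768273/27692970 ≈ -5153.1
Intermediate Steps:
d(H) = (98 + H)/(116 + H)
-5153 + (-10*(-1306) + d(-261))/(S - 117518) = -5153 + (-10*(-1306) + (98 - 261)/(116 - 261))/(-73468 - 117518) = -5153 + (13060 - 163/(-145))/(-190986) = -5153 + (13060 - 1/145*(-163))*(-1/190986) = -5153 + (13060 + 163/145)*(-1/190986) = -5153 + (1893863/145)*(-1/190986) = -5153 - 1893863/27692970 = -142703768273/27692970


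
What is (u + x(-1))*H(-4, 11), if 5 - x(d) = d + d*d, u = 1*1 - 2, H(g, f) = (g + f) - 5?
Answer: 8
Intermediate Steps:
H(g, f) = -5 + f + g (H(g, f) = (f + g) - 5 = -5 + f + g)
u = -1 (u = 1 - 2 = -1)
x(d) = 5 - d - d² (x(d) = 5 - (d + d*d) = 5 - (d + d²) = 5 + (-d - d²) = 5 - d - d²)
(u + x(-1))*H(-4, 11) = (-1 + (5 - 1*(-1) - 1*(-1)²))*(-5 + 11 - 4) = (-1 + (5 + 1 - 1*1))*2 = (-1 + (5 + 1 - 1))*2 = (-1 + 5)*2 = 4*2 = 8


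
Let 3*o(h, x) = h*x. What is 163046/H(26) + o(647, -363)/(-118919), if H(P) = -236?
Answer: -9685395771/14032442 ≈ -690.21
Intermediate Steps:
o(h, x) = h*x/3 (o(h, x) = (h*x)/3 = h*x/3)
163046/H(26) + o(647, -363)/(-118919) = 163046/(-236) + ((⅓)*647*(-363))/(-118919) = 163046*(-1/236) - 78287*(-1/118919) = -81523/118 + 78287/118919 = -9685395771/14032442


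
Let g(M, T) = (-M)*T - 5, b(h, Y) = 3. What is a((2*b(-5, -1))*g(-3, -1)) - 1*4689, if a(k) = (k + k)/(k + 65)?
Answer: -79809/17 ≈ -4694.6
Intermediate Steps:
g(M, T) = -5 - M*T (g(M, T) = -M*T - 5 = -5 - M*T)
a(k) = 2*k/(65 + k) (a(k) = (2*k)/(65 + k) = 2*k/(65 + k))
a((2*b(-5, -1))*g(-3, -1)) - 1*4689 = 2*((2*3)*(-5 - 1*(-3)*(-1)))/(65 + (2*3)*(-5 - 1*(-3)*(-1))) - 1*4689 = 2*(6*(-5 - 3))/(65 + 6*(-5 - 3)) - 4689 = 2*(6*(-8))/(65 + 6*(-8)) - 4689 = 2*(-48)/(65 - 48) - 4689 = 2*(-48)/17 - 4689 = 2*(-48)*(1/17) - 4689 = -96/17 - 4689 = -79809/17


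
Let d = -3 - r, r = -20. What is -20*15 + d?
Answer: -283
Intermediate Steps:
d = 17 (d = -3 - 1*(-20) = -3 + 20 = 17)
-20*15 + d = -20*15 + 17 = -300 + 17 = -283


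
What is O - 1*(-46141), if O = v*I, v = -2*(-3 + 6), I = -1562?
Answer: 55513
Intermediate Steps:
v = -6 (v = -2*3 = -6)
O = 9372 (O = -6*(-1562) = 9372)
O - 1*(-46141) = 9372 - 1*(-46141) = 9372 + 46141 = 55513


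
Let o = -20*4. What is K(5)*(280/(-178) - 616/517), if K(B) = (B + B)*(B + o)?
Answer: 8673000/4183 ≈ 2073.4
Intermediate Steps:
o = -80 (o = -4*20 = -80)
K(B) = 2*B*(-80 + B) (K(B) = (B + B)*(B - 80) = (2*B)*(-80 + B) = 2*B*(-80 + B))
K(5)*(280/(-178) - 616/517) = (2*5*(-80 + 5))*(280/(-178) - 616/517) = (2*5*(-75))*(280*(-1/178) - 616*1/517) = -750*(-140/89 - 56/47) = -750*(-11564/4183) = 8673000/4183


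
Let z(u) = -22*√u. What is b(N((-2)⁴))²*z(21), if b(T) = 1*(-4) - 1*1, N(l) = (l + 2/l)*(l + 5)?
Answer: -550*√21 ≈ -2520.4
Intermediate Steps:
N(l) = (5 + l)*(l + 2/l) (N(l) = (l + 2/l)*(5 + l) = (5 + l)*(l + 2/l))
b(T) = -5 (b(T) = -4 - 1 = -5)
b(N((-2)⁴))²*z(21) = (-5)²*(-22*√21) = 25*(-22*√21) = -550*√21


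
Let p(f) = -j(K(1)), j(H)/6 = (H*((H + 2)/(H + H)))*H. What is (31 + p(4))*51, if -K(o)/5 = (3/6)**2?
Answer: 27591/16 ≈ 1724.4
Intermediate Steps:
K(o) = -5/4 (K(o) = -5*(3/6)**2 = -5*(3*(1/6))**2 = -5*(1/2)**2 = -5*1/4 = -5/4)
j(H) = 6*H*(1 + H/2) (j(H) = 6*((H*((H + 2)/(H + H)))*H) = 6*((H*((2 + H)/((2*H))))*H) = 6*((H*((2 + H)*(1/(2*H))))*H) = 6*((H*((2 + H)/(2*H)))*H) = 6*((1 + H/2)*H) = 6*(H*(1 + H/2)) = 6*H*(1 + H/2))
p(f) = 45/16 (p(f) = -3*(-5)*(2 - 5/4)/4 = -3*(-5)*3/(4*4) = -1*(-45/16) = 45/16)
(31 + p(4))*51 = (31 + 45/16)*51 = (541/16)*51 = 27591/16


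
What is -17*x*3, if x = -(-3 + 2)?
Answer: -51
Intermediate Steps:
x = 1 (x = -1*(-1) = 1)
-17*x*3 = -17*1*3 = -17*3 = -51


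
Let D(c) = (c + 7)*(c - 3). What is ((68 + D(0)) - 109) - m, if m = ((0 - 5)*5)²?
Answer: -687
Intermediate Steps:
D(c) = (-3 + c)*(7 + c) (D(c) = (7 + c)*(-3 + c) = (-3 + c)*(7 + c))
m = 625 (m = (-5*5)² = (-25)² = 625)
((68 + D(0)) - 109) - m = ((68 + (-21 + 0² + 4*0)) - 109) - 1*625 = ((68 + (-21 + 0 + 0)) - 109) - 625 = ((68 - 21) - 109) - 625 = (47 - 109) - 625 = -62 - 625 = -687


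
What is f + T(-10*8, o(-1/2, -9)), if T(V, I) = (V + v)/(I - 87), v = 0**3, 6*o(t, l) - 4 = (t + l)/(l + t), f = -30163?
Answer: -15593791/517 ≈ -30162.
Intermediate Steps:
o(t, l) = 5/6 (o(t, l) = 2/3 + ((t + l)/(l + t))/6 = 2/3 + ((l + t)/(l + t))/6 = 2/3 + (1/6)*1 = 2/3 + 1/6 = 5/6)
v = 0
T(V, I) = V/(-87 + I) (T(V, I) = (V + 0)/(I - 87) = V/(-87 + I))
f + T(-10*8, o(-1/2, -9)) = -30163 + (-10*8)/(-87 + 5/6) = -30163 - 80/(-517/6) = -30163 - 80*(-6/517) = -30163 + 480/517 = -15593791/517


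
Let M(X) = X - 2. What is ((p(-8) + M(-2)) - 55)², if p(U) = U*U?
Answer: 25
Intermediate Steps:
p(U) = U²
M(X) = -2 + X
((p(-8) + M(-2)) - 55)² = (((-8)² + (-2 - 2)) - 55)² = ((64 - 4) - 55)² = (60 - 55)² = 5² = 25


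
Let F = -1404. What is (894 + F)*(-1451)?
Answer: 740010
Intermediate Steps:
(894 + F)*(-1451) = (894 - 1404)*(-1451) = -510*(-1451) = 740010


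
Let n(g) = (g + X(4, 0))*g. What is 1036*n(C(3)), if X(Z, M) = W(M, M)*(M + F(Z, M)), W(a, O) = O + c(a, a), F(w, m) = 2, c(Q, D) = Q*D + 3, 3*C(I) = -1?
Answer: -17612/9 ≈ -1956.9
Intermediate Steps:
C(I) = -⅓ (C(I) = (⅓)*(-1) = -⅓)
c(Q, D) = 3 + D*Q (c(Q, D) = D*Q + 3 = 3 + D*Q)
W(a, O) = 3 + O + a² (W(a, O) = O + (3 + a*a) = O + (3 + a²) = 3 + O + a²)
X(Z, M) = (2 + M)*(3 + M + M²) (X(Z, M) = (3 + M + M²)*(M + 2) = (3 + M + M²)*(2 + M) = (2 + M)*(3 + M + M²))
n(g) = g*(6 + g) (n(g) = (g + (2 + 0)*(3 + 0 + 0²))*g = (g + 2*(3 + 0 + 0))*g = (g + 2*3)*g = (g + 6)*g = (6 + g)*g = g*(6 + g))
1036*n(C(3)) = 1036*(-(6 - ⅓)/3) = 1036*(-⅓*17/3) = 1036*(-17/9) = -17612/9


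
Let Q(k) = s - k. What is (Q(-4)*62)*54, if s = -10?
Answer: -20088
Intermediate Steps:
Q(k) = -10 - k
(Q(-4)*62)*54 = ((-10 - 1*(-4))*62)*54 = ((-10 + 4)*62)*54 = -6*62*54 = -372*54 = -20088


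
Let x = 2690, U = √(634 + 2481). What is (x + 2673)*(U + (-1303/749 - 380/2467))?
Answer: -18765785923/1847783 + 5363*√3115 ≈ 2.8917e+5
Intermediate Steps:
U = √3115 ≈ 55.812
(x + 2673)*(U + (-1303/749 - 380/2467)) = (2690 + 2673)*(√3115 + (-1303/749 - 380/2467)) = 5363*(√3115 + (-1303*1/749 - 380*1/2467)) = 5363*(√3115 + (-1303/749 - 380/2467)) = 5363*(√3115 - 3499121/1847783) = 5363*(-3499121/1847783 + √3115) = -18765785923/1847783 + 5363*√3115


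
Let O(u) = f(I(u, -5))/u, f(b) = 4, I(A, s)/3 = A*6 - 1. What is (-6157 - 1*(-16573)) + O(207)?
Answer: 2156116/207 ≈ 10416.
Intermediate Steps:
I(A, s) = -3 + 18*A (I(A, s) = 3*(A*6 - 1) = 3*(6*A - 1) = 3*(-1 + 6*A) = -3 + 18*A)
O(u) = 4/u
(-6157 - 1*(-16573)) + O(207) = (-6157 - 1*(-16573)) + 4/207 = (-6157 + 16573) + 4*(1/207) = 10416 + 4/207 = 2156116/207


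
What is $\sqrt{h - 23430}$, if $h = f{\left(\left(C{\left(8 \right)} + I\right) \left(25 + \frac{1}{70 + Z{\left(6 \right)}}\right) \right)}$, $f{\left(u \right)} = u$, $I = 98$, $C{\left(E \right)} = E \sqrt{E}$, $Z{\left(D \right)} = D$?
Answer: $\frac{\sqrt{-30293258 + 577904 \sqrt{2}}}{38} \approx 142.87 i$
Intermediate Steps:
$C{\left(E \right)} = E^{\frac{3}{2}}$
$h = \frac{93149}{38} + \frac{7604 \sqrt{2}}{19}$ ($h = \left(8^{\frac{3}{2}} + 98\right) \left(25 + \frac{1}{70 + 6}\right) = \left(16 \sqrt{2} + 98\right) \left(25 + \frac{1}{76}\right) = \left(98 + 16 \sqrt{2}\right) \left(25 + \frac{1}{76}\right) = \left(98 + 16 \sqrt{2}\right) \frac{1901}{76} = \frac{93149}{38} + \frac{7604 \sqrt{2}}{19} \approx 3017.3$)
$\sqrt{h - 23430} = \sqrt{\left(\frac{93149}{38} + \frac{7604 \sqrt{2}}{19}\right) - 23430} = \sqrt{- \frac{797191}{38} + \frac{7604 \sqrt{2}}{19}}$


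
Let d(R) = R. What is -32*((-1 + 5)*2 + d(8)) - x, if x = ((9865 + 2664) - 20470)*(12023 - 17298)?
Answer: -41889287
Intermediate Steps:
x = 41888775 (x = (12529 - 20470)*(-5275) = -7941*(-5275) = 41888775)
-32*((-1 + 5)*2 + d(8)) - x = -32*((-1 + 5)*2 + 8) - 1*41888775 = -32*(4*2 + 8) - 41888775 = -32*(8 + 8) - 41888775 = -32*16 - 41888775 = -512 - 41888775 = -41889287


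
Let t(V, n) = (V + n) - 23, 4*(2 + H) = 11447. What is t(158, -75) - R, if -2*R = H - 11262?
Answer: -33129/8 ≈ -4141.1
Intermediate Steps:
H = 11439/4 (H = -2 + (¼)*11447 = -2 + 11447/4 = 11439/4 ≈ 2859.8)
t(V, n) = -23 + V + n
R = 33609/8 (R = -(11439/4 - 11262)/2 = -½*(-33609/4) = 33609/8 ≈ 4201.1)
t(158, -75) - R = (-23 + 158 - 75) - 1*33609/8 = 60 - 33609/8 = -33129/8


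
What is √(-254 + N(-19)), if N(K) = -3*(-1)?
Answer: I*√251 ≈ 15.843*I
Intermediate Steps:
N(K) = 3
√(-254 + N(-19)) = √(-254 + 3) = √(-251) = I*√251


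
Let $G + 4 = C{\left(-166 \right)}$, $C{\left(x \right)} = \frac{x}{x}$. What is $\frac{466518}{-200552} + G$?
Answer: $- \frac{534087}{100276} \approx -5.3262$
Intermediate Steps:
$C{\left(x \right)} = 1$
$G = -3$ ($G = -4 + 1 = -3$)
$\frac{466518}{-200552} + G = \frac{466518}{-200552} - 3 = 466518 \left(- \frac{1}{200552}\right) - 3 = - \frac{233259}{100276} - 3 = - \frac{534087}{100276}$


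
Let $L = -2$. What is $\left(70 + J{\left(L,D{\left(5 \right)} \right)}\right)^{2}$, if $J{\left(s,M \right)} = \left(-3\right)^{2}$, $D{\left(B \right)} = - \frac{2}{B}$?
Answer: $6241$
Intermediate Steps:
$J{\left(s,M \right)} = 9$
$\left(70 + J{\left(L,D{\left(5 \right)} \right)}\right)^{2} = \left(70 + 9\right)^{2} = 79^{2} = 6241$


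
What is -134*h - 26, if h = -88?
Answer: 11766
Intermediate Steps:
-134*h - 26 = -134*(-88) - 26 = 11792 - 26 = 11766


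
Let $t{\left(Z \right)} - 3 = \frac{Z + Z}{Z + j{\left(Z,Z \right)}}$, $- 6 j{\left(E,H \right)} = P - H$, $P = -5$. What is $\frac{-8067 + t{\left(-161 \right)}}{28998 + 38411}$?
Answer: $- \frac{1507646}{12605483} \approx -0.1196$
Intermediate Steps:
$j{\left(E,H \right)} = \frac{5}{6} + \frac{H}{6}$ ($j{\left(E,H \right)} = - \frac{-5 - H}{6} = \frac{5}{6} + \frac{H}{6}$)
$t{\left(Z \right)} = 3 + \frac{2 Z}{\frac{5}{6} + \frac{7 Z}{6}}$ ($t{\left(Z \right)} = 3 + \frac{Z + Z}{Z + \left(\frac{5}{6} + \frac{Z}{6}\right)} = 3 + \frac{2 Z}{\frac{5}{6} + \frac{7 Z}{6}}$)
$\frac{-8067 + t{\left(-161 \right)}}{28998 + 38411} = \frac{-8067 + \frac{3 \left(5 + 11 \left(-161\right)\right)}{5 + 7 \left(-161\right)}}{28998 + 38411} = \frac{-8067 + \frac{3 \left(5 - 1771\right)}{5 - 1127}}{67409} = \left(-8067 + 3 \frac{1}{-1122} \left(-1766\right)\right) \frac{1}{67409} = \left(-8067 + 3 \left(- \frac{1}{1122}\right) \left(-1766\right)\right) \frac{1}{67409} = \left(-8067 + \frac{883}{187}\right) \frac{1}{67409} = \left(- \frac{1507646}{187}\right) \frac{1}{67409} = - \frac{1507646}{12605483}$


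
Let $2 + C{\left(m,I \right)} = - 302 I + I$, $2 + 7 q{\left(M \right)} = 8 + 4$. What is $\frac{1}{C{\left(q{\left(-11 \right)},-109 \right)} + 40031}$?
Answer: $\frac{1}{72838} \approx 1.3729 \cdot 10^{-5}$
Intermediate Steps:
$q{\left(M \right)} = \frac{10}{7}$ ($q{\left(M \right)} = - \frac{2}{7} + \frac{8 + 4}{7} = - \frac{2}{7} + \frac{1}{7} \cdot 12 = - \frac{2}{7} + \frac{12}{7} = \frac{10}{7}$)
$C{\left(m,I \right)} = -2 - 301 I$ ($C{\left(m,I \right)} = -2 + \left(- 302 I + I\right) = -2 - 301 I$)
$\frac{1}{C{\left(q{\left(-11 \right)},-109 \right)} + 40031} = \frac{1}{\left(-2 - -32809\right) + 40031} = \frac{1}{\left(-2 + 32809\right) + 40031} = \frac{1}{32807 + 40031} = \frac{1}{72838}$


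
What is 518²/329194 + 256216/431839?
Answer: 100108768870/71079403883 ≈ 1.4084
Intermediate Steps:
518²/329194 + 256216/431839 = 268324*(1/329194) + 256216*(1/431839) = 134162/164597 + 256216/431839 = 100108768870/71079403883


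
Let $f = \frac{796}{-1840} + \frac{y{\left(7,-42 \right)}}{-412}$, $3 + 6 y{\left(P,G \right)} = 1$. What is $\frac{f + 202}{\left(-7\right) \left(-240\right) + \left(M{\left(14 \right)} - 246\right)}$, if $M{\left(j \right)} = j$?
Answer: $\frac{3581363}{25727340} \approx 0.1392$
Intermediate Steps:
$y{\left(P,G \right)} = - \frac{1}{3}$ ($y{\left(P,G \right)} = - \frac{1}{2} + \frac{1}{6} \cdot 1 = - \frac{1}{2} + \frac{1}{6} = - \frac{1}{3}$)
$f = - \frac{15344}{35535}$ ($f = \frac{796}{-1840} - \frac{1}{3 \left(-412\right)} = 796 \left(- \frac{1}{1840}\right) - - \frac{1}{1236} = - \frac{199}{460} + \frac{1}{1236} = - \frac{15344}{35535} \approx -0.4318$)
$\frac{f + 202}{\left(-7\right) \left(-240\right) + \left(M{\left(14 \right)} - 246\right)} = \frac{- \frac{15344}{35535} + 202}{\left(-7\right) \left(-240\right) + \left(14 - 246\right)} = \frac{7162726}{35535 \left(1680 - 232\right)} = \frac{7162726}{35535 \cdot 1448} = \frac{7162726}{35535} \cdot \frac{1}{1448} = \frac{3581363}{25727340}$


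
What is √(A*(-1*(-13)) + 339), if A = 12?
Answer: 3*√55 ≈ 22.249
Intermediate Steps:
√(A*(-1*(-13)) + 339) = √(12*(-1*(-13)) + 339) = √(12*13 + 339) = √(156 + 339) = √495 = 3*√55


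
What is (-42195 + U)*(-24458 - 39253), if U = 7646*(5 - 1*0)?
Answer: 252614115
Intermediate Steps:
U = 38230 (U = 7646*(5 + 0) = 7646*5 = 38230)
(-42195 + U)*(-24458 - 39253) = (-42195 + 38230)*(-24458 - 39253) = -3965*(-63711) = 252614115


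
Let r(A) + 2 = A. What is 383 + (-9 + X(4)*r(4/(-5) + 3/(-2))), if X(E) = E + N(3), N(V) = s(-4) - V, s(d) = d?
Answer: 3869/10 ≈ 386.90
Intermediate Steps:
r(A) = -2 + A
N(V) = -4 - V
X(E) = -7 + E (X(E) = E + (-4 - 1*3) = E + (-4 - 3) = E - 7 = -7 + E)
383 + (-9 + X(4)*r(4/(-5) + 3/(-2))) = 383 + (-9 + (-7 + 4)*(-2 + (4/(-5) + 3/(-2)))) = 383 + (-9 - 3*(-2 + (4*(-⅕) + 3*(-½)))) = 383 + (-9 - 3*(-2 + (-⅘ - 3/2))) = 383 + (-9 - 3*(-2 - 23/10)) = 383 + (-9 - 3*(-43/10)) = 383 + (-9 + 129/10) = 383 + 39/10 = 3869/10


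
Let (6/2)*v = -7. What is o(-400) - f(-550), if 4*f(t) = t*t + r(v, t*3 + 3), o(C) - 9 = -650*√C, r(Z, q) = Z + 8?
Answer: -907409/12 - 13000*I ≈ -75617.0 - 13000.0*I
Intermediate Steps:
v = -7/3 (v = (⅓)*(-7) = -7/3 ≈ -2.3333)
r(Z, q) = 8 + Z
o(C) = 9 - 650*√C
f(t) = 17/12 + t²/4 (f(t) = (t*t + (8 - 7/3))/4 = (t² + 17/3)/4 = (17/3 + t²)/4 = 17/12 + t²/4)
o(-400) - f(-550) = (9 - 13000*I) - (17/12 + (¼)*(-550)²) = (9 - 13000*I) - (17/12 + (¼)*302500) = (9 - 13000*I) - (17/12 + 75625) = (9 - 13000*I) - 1*907517/12 = (9 - 13000*I) - 907517/12 = -907409/12 - 13000*I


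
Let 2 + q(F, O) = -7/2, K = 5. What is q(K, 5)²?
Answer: 121/4 ≈ 30.250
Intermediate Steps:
q(F, O) = -11/2 (q(F, O) = -2 - 7/2 = -11/2)
q(K, 5)² = (-11/2)² = 121/4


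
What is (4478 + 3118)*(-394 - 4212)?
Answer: -34987176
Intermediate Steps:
(4478 + 3118)*(-394 - 4212) = 7596*(-4606) = -34987176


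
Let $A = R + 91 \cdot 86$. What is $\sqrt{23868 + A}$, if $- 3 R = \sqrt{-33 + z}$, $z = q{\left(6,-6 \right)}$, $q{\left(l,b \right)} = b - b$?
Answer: $\frac{\sqrt{285246 - 3 i \sqrt{33}}}{3} \approx 178.03 - 0.005378 i$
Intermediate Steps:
$q{\left(l,b \right)} = 0$
$z = 0$
$R = - \frac{i \sqrt{33}}{3}$ ($R = - \frac{\sqrt{-33 + 0}}{3} = - \frac{\sqrt{-33}}{3} = - \frac{i \sqrt{33}}{3} \approx - 1.9149 i$)
$A = 7826 - \frac{i \sqrt{33}}{3}$ ($A = - \frac{i \sqrt{33}}{3} + 91 \cdot 86 = - \frac{i \sqrt{33}}{3} + 7826 = 7826 - \frac{i \sqrt{33}}{3} \approx 7826.0 - 1.9149 i$)
$\sqrt{23868 + A} = \sqrt{23868 + \left(7826 - \frac{i \sqrt{33}}{3}\right)} = \sqrt{31694 - \frac{i \sqrt{33}}{3}}$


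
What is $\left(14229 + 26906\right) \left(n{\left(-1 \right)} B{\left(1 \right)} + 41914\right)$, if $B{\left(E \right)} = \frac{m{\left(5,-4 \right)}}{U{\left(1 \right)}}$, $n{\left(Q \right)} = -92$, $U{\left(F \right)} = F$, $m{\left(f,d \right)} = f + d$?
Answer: $1720347970$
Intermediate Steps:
$m{\left(f,d \right)} = d + f$
$B{\left(E \right)} = 1$ ($B{\left(E \right)} = \frac{-4 + 5}{1} = 1 \cdot 1 = 1$)
$\left(14229 + 26906\right) \left(n{\left(-1 \right)} B{\left(1 \right)} + 41914\right) = \left(14229 + 26906\right) \left(\left(-92\right) 1 + 41914\right) = 41135 \left(-92 + 41914\right) = 41135 \cdot 41822 = 1720347970$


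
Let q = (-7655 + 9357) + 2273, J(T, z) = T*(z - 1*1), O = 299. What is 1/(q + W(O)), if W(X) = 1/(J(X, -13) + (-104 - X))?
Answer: 4589/18241274 ≈ 0.00025157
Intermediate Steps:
J(T, z) = T*(-1 + z) (J(T, z) = T*(z - 1) = T*(-1 + z))
q = 3975 (q = 1702 + 2273 = 3975)
W(X) = 1/(-104 - 15*X) (W(X) = 1/(X*(-1 - 13) + (-104 - X)) = 1/(X*(-14) + (-104 - X)) = 1/(-14*X + (-104 - X)) = 1/(-104 - 15*X))
1/(q + W(O)) = 1/(3975 - 1/(104 + 15*299)) = 1/(3975 - 1/(104 + 4485)) = 1/(3975 - 1/4589) = 1/(18241274/4589) = 4589/18241274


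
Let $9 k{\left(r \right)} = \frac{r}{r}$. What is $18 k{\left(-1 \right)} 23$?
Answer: $46$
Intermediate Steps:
$k{\left(r \right)} = \frac{1}{9}$ ($k{\left(r \right)} = \frac{r \frac{1}{r}}{9} = \frac{1}{9} \cdot 1 = \frac{1}{9}$)
$18 k{\left(-1 \right)} 23 = 18 \cdot \frac{1}{9} \cdot 23 = 2 \cdot 23 = 46$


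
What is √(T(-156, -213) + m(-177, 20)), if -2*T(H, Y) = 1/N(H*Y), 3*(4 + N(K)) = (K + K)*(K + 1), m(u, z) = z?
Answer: √10836534547114963918/736088804 ≈ 4.4721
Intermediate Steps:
N(K) = -4 + 2*K*(1 + K)/3 (N(K) = -4 + ((K + K)*(K + 1))/3 = -4 + ((2*K)*(1 + K))/3 = -4 + (2*K*(1 + K))/3 = -4 + 2*K*(1 + K)/3)
T(H, Y) = -1/(2*(-4 + 2*H*Y/3 + 2*H²*Y²/3)) (T(H, Y) = -1/(2*(-4 + 2*(H*Y)/3 + 2*(H*Y)²/3)) = -1/(2*(-4 + 2*H*Y/3 + 2*(H²*Y²)/3)) = -1/(2*(-4 + 2*H*Y/3 + 2*H²*Y²/3)))
√(T(-156, -213) + m(-177, 20)) = √(-3/(-24 + 4*(-156)*(-213) + 4*(-156)²*(-213)²) + 20) = √(-3/(-24 + 132912 + 4*24336*45369) + 20) = √(-3/(-24 + 132912 + 4416399936) + 20) = √(-3/4416532824 + 20) = √(-3*1/4416532824 + 20) = √(-1/1472177608 + 20) = √(29443552159/1472177608) = √10836534547114963918/736088804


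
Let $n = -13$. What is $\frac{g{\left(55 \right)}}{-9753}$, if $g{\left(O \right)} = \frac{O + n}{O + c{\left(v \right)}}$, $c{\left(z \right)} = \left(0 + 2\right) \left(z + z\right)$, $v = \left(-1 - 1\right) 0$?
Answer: $- \frac{14}{178805} \approx -7.8298 \cdot 10^{-5}$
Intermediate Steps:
$v = 0$ ($v = \left(-2\right) 0 = 0$)
$c{\left(z \right)} = 4 z$ ($c{\left(z \right)} = 2 \cdot 2 z = 4 z$)
$g{\left(O \right)} = \frac{-13 + O}{O}$ ($g{\left(O \right)} = \frac{O - 13}{O + 4 \cdot 0} = \frac{-13 + O}{O + 0} = \frac{-13 + O}{O}$)
$\frac{g{\left(55 \right)}}{-9753} = \frac{\frac{1}{55} \left(-13 + 55\right)}{-9753} = \frac{1}{55} \cdot 42 \left(- \frac{1}{9753}\right) = \frac{42}{55} \left(- \frac{1}{9753}\right) = - \frac{14}{178805}$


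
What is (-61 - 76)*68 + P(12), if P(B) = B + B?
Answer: -9292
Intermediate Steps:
P(B) = 2*B
(-61 - 76)*68 + P(12) = (-61 - 76)*68 + 2*12 = -137*68 + 24 = -9316 + 24 = -9292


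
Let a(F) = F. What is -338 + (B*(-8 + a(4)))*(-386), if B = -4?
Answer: -6514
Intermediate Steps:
-338 + (B*(-8 + a(4)))*(-386) = -338 - 4*(-8 + 4)*(-386) = -338 - 4*(-4)*(-386) = -338 + 16*(-386) = -338 - 6176 = -6514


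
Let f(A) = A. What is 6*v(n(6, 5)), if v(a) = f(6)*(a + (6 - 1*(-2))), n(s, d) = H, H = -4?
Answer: 144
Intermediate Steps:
n(s, d) = -4
v(a) = 48 + 6*a (v(a) = 6*(a + (6 - 1*(-2))) = 6*(a + (6 + 2)) = 6*(a + 8) = 6*(8 + a) = 48 + 6*a)
6*v(n(6, 5)) = 6*(48 + 6*(-4)) = 6*(48 - 24) = 6*24 = 144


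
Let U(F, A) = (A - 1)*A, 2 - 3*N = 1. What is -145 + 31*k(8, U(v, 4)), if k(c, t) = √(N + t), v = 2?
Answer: -145 + 31*√111/3 ≈ -36.132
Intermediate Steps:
N = ⅓ (N = ⅔ - ⅓*1 = ⅔ - ⅓ = ⅓ ≈ 0.33333)
U(F, A) = A*(-1 + A) (U(F, A) = (-1 + A)*A = A*(-1 + A))
k(c, t) = √(⅓ + t)
-145 + 31*k(8, U(v, 4)) = -145 + 31*(√(3 + 9*(4*(-1 + 4)))/3) = -145 + 31*(√(3 + 9*(4*3))/3) = -145 + 31*(√(3 + 9*12)/3) = -145 + 31*(√(3 + 108)/3) = -145 + 31*(√111/3) = -145 + 31*√111/3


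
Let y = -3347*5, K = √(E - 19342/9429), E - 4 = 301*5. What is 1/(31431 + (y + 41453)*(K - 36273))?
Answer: -8453707453107/7579286016079204382425 - 24718*√133976840151/7579286016079204382425 ≈ -1.1166e-9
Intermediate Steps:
E = 1509 (E = 4 + 301*5 = 4 + 1505 = 1509)
K = √133976840151/9429 (K = √(1509 - 19342/9429) = √(14209019/9429) = √133976840151/9429 ≈ 38.819)
y = -16735
1/(31431 + (y + 41453)*(K - 36273)) = 1/(31431 + (-16735 + 41453)*(√133976840151/9429 - 36273)) = 1/(31431 + 24718*(-36273 + √133976840151/9429)) = 1/(31431 + (-896596014 + 24718*√133976840151/9429)) = 1/(-896564583 + 24718*√133976840151/9429)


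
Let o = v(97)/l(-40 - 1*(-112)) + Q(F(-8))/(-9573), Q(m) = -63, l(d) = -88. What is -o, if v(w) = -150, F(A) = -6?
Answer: -240249/140404 ≈ -1.7111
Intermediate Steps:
o = 240249/140404 (o = -150/(-88) - 63/(-9573) = -150*(-1/88) - 63*(-1/9573) = 75/44 + 21/3191 = 240249/140404 ≈ 1.7111)
-o = -1*240249/140404 = -240249/140404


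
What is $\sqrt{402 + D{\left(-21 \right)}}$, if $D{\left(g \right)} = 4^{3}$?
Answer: $\sqrt{466} \approx 21.587$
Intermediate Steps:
$D{\left(g \right)} = 64$
$\sqrt{402 + D{\left(-21 \right)}} = \sqrt{402 + 64} = \sqrt{466}$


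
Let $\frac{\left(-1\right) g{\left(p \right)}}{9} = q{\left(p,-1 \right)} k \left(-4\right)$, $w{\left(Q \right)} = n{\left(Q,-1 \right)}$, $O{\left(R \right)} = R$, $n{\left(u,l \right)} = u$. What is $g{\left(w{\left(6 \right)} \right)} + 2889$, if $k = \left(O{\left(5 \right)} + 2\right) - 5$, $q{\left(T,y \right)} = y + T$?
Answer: $3249$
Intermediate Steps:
$q{\left(T,y \right)} = T + y$
$k = 2$ ($k = \left(5 + 2\right) - 5 = 7 - 5 = 2$)
$w{\left(Q \right)} = Q$
$g{\left(p \right)} = -72 + 72 p$ ($g{\left(p \right)} = - 9 \left(p - 1\right) 2 \left(-4\right) = - 9 \left(-1 + p\right) 2 \left(-4\right) = - 9 \left(-2 + 2 p\right) \left(-4\right) = - 9 \left(8 - 8 p\right) = -72 + 72 p$)
$g{\left(w{\left(6 \right)} \right)} + 2889 = \left(-72 + 72 \cdot 6\right) + 2889 = \left(-72 + 432\right) + 2889 = 360 + 2889 = 3249$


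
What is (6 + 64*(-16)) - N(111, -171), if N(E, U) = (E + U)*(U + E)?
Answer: -4618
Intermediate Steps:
N(E, U) = (E + U)**2 (N(E, U) = (E + U)*(E + U) = (E + U)**2)
(6 + 64*(-16)) - N(111, -171) = (6 + 64*(-16)) - (111 - 171)**2 = (6 - 1024) - 1*(-60)**2 = -1018 - 1*3600 = -1018 - 3600 = -4618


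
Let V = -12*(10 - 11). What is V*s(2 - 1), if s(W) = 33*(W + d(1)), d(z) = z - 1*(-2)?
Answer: 1584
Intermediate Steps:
d(z) = 2 + z (d(z) = z + 2 = 2 + z)
s(W) = 99 + 33*W (s(W) = 33*(W + (2 + 1)) = 33*(W + 3) = 33*(3 + W) = 99 + 33*W)
V = 12 (V = -12*(-1) = 12)
V*s(2 - 1) = 12*(99 + 33*(2 - 1)) = 12*(99 + 33*1) = 12*(99 + 33) = 12*132 = 1584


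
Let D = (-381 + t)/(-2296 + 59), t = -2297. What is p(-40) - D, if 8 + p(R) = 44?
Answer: 77854/2237 ≈ 34.803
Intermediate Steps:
p(R) = 36 (p(R) = -8 + 44 = 36)
D = 2678/2237 (D = (-381 - 2297)/(-2296 + 59) = -2678/(-2237) = -2678*(-1/2237) = 2678/2237 ≈ 1.1971)
p(-40) - D = 36 - 1*2678/2237 = 36 - 2678/2237 = 77854/2237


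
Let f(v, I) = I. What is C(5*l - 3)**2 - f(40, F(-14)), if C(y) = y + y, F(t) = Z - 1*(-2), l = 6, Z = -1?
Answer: 2915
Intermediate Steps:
F(t) = 1 (F(t) = -1 - 1*(-2) = -1 + 2 = 1)
C(y) = 2*y
C(5*l - 3)**2 - f(40, F(-14)) = (2*(5*6 - 3))**2 - 1*1 = (2*(30 - 3))**2 - 1 = (2*27)**2 - 1 = 54**2 - 1 = 2916 - 1 = 2915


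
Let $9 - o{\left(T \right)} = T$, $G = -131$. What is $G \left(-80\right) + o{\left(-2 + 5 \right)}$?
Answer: $10486$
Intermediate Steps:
$o{\left(T \right)} = 9 - T$
$G \left(-80\right) + o{\left(-2 + 5 \right)} = \left(-131\right) \left(-80\right) + \left(9 - \left(-2 + 5\right)\right) = 10480 + \left(9 - 3\right) = 10480 + 6 = 10486$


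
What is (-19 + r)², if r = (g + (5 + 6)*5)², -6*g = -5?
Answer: 12441394681/1296 ≈ 9.5998e+6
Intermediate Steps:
g = ⅚ (g = -⅙*(-5) = ⅚ ≈ 0.83333)
r = 112225/36 (r = (⅚ + (5 + 6)*5)² = (⅚ + 11*5)² = (⅚ + 55)² = (335/6)² = 112225/36 ≈ 3117.4)
(-19 + r)² = (-19 + 112225/36)² = (111541/36)² = 12441394681/1296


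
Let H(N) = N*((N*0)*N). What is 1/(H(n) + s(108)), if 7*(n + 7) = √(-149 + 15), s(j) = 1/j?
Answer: 108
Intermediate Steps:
n = -7 + I*√134/7 (n = -7 + √(-149 + 15)/7 = -7 + √(-134)/7 = -7 + (I*√134)/7 = -7 + I*√134/7 ≈ -7.0 + 1.6537*I)
H(N) = 0 (H(N) = N*(0*N) = N*0 = 0)
1/(H(n) + s(108)) = 1/(0 + 1/108) = 1/(1/108) = 108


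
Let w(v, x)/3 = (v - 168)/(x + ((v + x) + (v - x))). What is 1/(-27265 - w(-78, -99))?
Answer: -85/2317771 ≈ -3.6673e-5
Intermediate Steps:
w(v, x) = 3*(-168 + v)/(x + 2*v) (w(v, x) = 3*((v - 168)/(x + ((v + x) + (v - x)))) = 3*((-168 + v)/(x + 2*v)) = 3*(-168 + v)/(x + 2*v))
1/(-27265 - w(-78, -99)) = 1/(-27265 - 3*(-168 - 78)/(-99 + 2*(-78))) = 1/(-27265 - 3*(-246)/(-99 - 156)) = 1/(-27265 - 3*(-246)/(-255)) = 1/(-27265 - 3*(-1)*(-246)/255) = 1/(-27265 - 1*246/85) = 1/(-27265 - 246/85) = 1/(-2317771/85) = -85/2317771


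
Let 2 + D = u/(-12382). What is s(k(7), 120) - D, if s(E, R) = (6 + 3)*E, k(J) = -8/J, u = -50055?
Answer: -1068541/86674 ≈ -12.328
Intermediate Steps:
s(E, R) = 9*E
D = 25291/12382 (D = -2 - 50055/(-12382) = -2 - 50055*(-1/12382) = -2 + 50055/12382 = 25291/12382 ≈ 2.0426)
s(k(7), 120) - D = 9*(-8/7) - 1*25291/12382 = 9*(-8*1/7) - 25291/12382 = 9*(-8/7) - 25291/12382 = -72/7 - 25291/12382 = -1068541/86674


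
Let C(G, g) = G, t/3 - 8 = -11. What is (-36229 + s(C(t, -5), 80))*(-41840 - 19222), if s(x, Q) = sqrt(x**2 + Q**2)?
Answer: 2212215198 - 61062*sqrt(6481) ≈ 2.2073e+9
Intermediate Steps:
t = -9 (t = 24 + 3*(-11) = 24 - 33 = -9)
s(x, Q) = sqrt(Q**2 + x**2)
(-36229 + s(C(t, -5), 80))*(-41840 - 19222) = (-36229 + sqrt(80**2 + (-9)**2))*(-41840 - 19222) = (-36229 + sqrt(6400 + 81))*(-61062) = (-36229 + sqrt(6481))*(-61062) = 2212215198 - 61062*sqrt(6481)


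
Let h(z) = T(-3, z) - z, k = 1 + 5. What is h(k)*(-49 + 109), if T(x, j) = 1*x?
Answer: -540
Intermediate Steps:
T(x, j) = x
k = 6
h(z) = -3 - z
h(k)*(-49 + 109) = (-3 - 1*6)*(-49 + 109) = (-3 - 6)*60 = -9*60 = -540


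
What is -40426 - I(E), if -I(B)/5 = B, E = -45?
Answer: -40651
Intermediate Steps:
I(B) = -5*B
-40426 - I(E) = -40426 - (-5)*(-45) = -40426 - 1*225 = -40426 - 225 = -40651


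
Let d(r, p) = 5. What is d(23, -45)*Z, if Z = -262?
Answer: -1310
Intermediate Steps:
d(23, -45)*Z = 5*(-262) = -1310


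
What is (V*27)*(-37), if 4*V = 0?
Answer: 0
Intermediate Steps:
V = 0 (V = (1/4)*0 = 0)
(V*27)*(-37) = (0*27)*(-37) = 0*(-37) = 0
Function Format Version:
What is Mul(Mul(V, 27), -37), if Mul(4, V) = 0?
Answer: 0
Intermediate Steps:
V = 0 (V = Mul(Rational(1, 4), 0) = 0)
Mul(Mul(V, 27), -37) = Mul(Mul(0, 27), -37) = Mul(0, -37) = 0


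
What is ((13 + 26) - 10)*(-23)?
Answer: -667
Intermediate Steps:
((13 + 26) - 10)*(-23) = (39 - 10)*(-23) = 29*(-23) = -667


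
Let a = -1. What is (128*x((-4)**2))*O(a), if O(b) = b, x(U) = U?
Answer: -2048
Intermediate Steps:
(128*x((-4)**2))*O(a) = (128*(-4)**2)*(-1) = (128*16)*(-1) = 2048*(-1) = -2048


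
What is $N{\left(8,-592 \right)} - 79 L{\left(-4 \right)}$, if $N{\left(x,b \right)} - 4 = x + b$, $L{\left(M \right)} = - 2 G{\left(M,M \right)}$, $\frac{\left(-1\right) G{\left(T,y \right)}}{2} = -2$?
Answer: $52$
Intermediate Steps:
$G{\left(T,y \right)} = 4$ ($G{\left(T,y \right)} = \left(-2\right) \left(-2\right) = 4$)
$L{\left(M \right)} = -8$ ($L{\left(M \right)} = \left(-2\right) 4 = -8$)
$N{\left(x,b \right)} = 4 + b + x$ ($N{\left(x,b \right)} = 4 + \left(x + b\right) = 4 + \left(b + x\right) = 4 + b + x$)
$N{\left(8,-592 \right)} - 79 L{\left(-4 \right)} = \left(4 - 592 + 8\right) - -632 = -580 + 632 = 52$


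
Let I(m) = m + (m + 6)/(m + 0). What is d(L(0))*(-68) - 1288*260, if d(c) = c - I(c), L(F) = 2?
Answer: -334608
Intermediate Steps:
I(m) = m + (6 + m)/m
d(c) = -1 - 6/c (d(c) = c - (1 + c + 6/c) = c + (-1 - c - 6/c) = -1 - 6/c)
d(L(0))*(-68) - 1288*260 = ((-6 - 1*2)/2)*(-68) - 1288*260 = ((-6 - 2)/2)*(-68) - 334880 = ((½)*(-8))*(-68) - 334880 = -4*(-68) - 334880 = 272 - 334880 = -334608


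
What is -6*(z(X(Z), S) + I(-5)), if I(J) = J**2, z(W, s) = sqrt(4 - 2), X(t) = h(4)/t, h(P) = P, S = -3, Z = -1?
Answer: -150 - 6*sqrt(2) ≈ -158.49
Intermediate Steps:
X(t) = 4/t
z(W, s) = sqrt(2)
-6*(z(X(Z), S) + I(-5)) = -6*(sqrt(2) + (-5)**2) = -6*(sqrt(2) + 25) = -6*(25 + sqrt(2)) = -150 - 6*sqrt(2)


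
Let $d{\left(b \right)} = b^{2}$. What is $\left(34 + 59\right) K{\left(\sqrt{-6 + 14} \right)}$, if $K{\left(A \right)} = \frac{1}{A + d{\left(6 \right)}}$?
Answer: $\frac{837}{322} - \frac{93 \sqrt{2}}{644} \approx 2.3952$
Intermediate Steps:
$K{\left(A \right)} = \frac{1}{36 + A}$ ($K{\left(A \right)} = \frac{1}{A + 6^{2}} = \frac{1}{A + 36} = \frac{1}{36 + A}$)
$\left(34 + 59\right) K{\left(\sqrt{-6 + 14} \right)} = \frac{34 + 59}{36 + \sqrt{-6 + 14}} = \frac{93}{36 + \sqrt{8}} = \frac{93}{36 + 2 \sqrt{2}}$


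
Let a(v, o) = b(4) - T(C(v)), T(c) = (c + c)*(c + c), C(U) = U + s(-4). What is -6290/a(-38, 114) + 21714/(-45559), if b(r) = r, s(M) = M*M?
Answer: 122307331/44009994 ≈ 2.7791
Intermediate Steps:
s(M) = M²
C(U) = 16 + U (C(U) = U + (-4)² = U + 16 = 16 + U)
T(c) = 4*c² (T(c) = (2*c)*(2*c) = 4*c²)
a(v, o) = 4 - 4*(16 + v)²
-6290/a(-38, 114) + 21714/(-45559) = -6290/(4 - 4*(16 - 38)²) + 21714/(-45559) = -6290/(4 - 4*(-22)²) + 21714*(-1/45559) = -6290/(4 - 4*484) - 21714/45559 = -6290/(4 - 1936) - 21714/45559 = -6290/(-1932) - 21714/45559 = -6290*(-1/1932) - 21714/45559 = 3145/966 - 21714/45559 = 122307331/44009994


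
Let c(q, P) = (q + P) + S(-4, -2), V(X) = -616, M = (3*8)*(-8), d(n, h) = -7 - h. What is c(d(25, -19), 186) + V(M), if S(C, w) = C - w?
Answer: -420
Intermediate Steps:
M = -192 (M = 24*(-8) = -192)
c(q, P) = -2 + P + q (c(q, P) = (q + P) + (-4 - 1*(-2)) = (P + q) + (-4 + 2) = (P + q) - 2 = -2 + P + q)
c(d(25, -19), 186) + V(M) = (-2 + 186 + (-7 - 1*(-19))) - 616 = (-2 + 186 + (-7 + 19)) - 616 = (-2 + 186 + 12) - 616 = 196 - 616 = -420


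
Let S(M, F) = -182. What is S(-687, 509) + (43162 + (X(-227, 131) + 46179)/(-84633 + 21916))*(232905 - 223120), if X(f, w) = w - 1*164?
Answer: 26487445488786/62717 ≈ 4.2233e+8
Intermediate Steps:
X(f, w) = -164 + w (X(f, w) = w - 164 = -164 + w)
S(-687, 509) + (43162 + (X(-227, 131) + 46179)/(-84633 + 21916))*(232905 - 223120) = -182 + (43162 + ((-164 + 131) + 46179)/(-84633 + 21916))*(232905 - 223120) = -182 + (43162 + (-33 + 46179)/(-62717))*9785 = -182 + (43162 + 46146*(-1/62717))*9785 = -182 + (43162 - 46146/62717)*9785 = -182 + (2706945008/62717)*9785 = -182 + 26487456903280/62717 = 26487445488786/62717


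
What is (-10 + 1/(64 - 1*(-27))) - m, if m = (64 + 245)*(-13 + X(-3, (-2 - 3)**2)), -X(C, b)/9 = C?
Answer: -394575/91 ≈ -4336.0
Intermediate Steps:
X(C, b) = -9*C
m = 4326 (m = (64 + 245)*(-13 - 9*(-3)) = 309*(-13 + 27) = 309*14 = 4326)
(-10 + 1/(64 - 1*(-27))) - m = (-10 + 1/(64 - 1*(-27))) - 1*4326 = (-10 + 1/(64 + 27)) - 4326 = (-10 + 1/91) - 4326 = -909/91 - 4326 = -394575/91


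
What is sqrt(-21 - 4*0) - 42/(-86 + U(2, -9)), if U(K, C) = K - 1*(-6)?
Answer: 7/13 + I*sqrt(21) ≈ 0.53846 + 4.5826*I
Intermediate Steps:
U(K, C) = 6 + K (U(K, C) = K + 6 = 6 + K)
sqrt(-21 - 4*0) - 42/(-86 + U(2, -9)) = sqrt(-21 - 4*0) - 42/(-86 + (6 + 2)) = sqrt(-21 + 0) - 42/(-86 + 8) = sqrt(-21) - 42/(-78) = I*sqrt(21) - 1/78*(-42) = I*sqrt(21) + 7/13 = 7/13 + I*sqrt(21)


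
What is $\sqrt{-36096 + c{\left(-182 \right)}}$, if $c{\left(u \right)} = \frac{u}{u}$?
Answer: $i \sqrt{36095} \approx 189.99 i$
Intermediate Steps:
$c{\left(u \right)} = 1$
$\sqrt{-36096 + c{\left(-182 \right)}} = \sqrt{-36096 + 1} = \sqrt{-36095} = i \sqrt{36095}$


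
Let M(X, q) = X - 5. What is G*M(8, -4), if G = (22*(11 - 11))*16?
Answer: 0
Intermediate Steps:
M(X, q) = -5 + X
G = 0 (G = (22*0)*16 = 0*16 = 0)
G*M(8, -4) = 0*(-5 + 8) = 0*3 = 0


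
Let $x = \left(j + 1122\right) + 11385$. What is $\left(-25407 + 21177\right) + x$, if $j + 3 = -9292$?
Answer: $-1018$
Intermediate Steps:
$j = -9295$ ($j = -3 - 9292 = -9295$)
$x = 3212$ ($x = \left(-9295 + 1122\right) + 11385 = -8173 + 11385 = 3212$)
$\left(-25407 + 21177\right) + x = \left(-25407 + 21177\right) + 3212 = -4230 + 3212 = -1018$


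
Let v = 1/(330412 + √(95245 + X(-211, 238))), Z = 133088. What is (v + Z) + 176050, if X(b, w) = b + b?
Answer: 33749212166218510/109171994921 - √94823/109171994921 ≈ 3.0914e+5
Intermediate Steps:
X(b, w) = 2*b
v = 1/(330412 + √94823) (v = 1/(330412 + √(95245 + 2*(-211))) = 1/(330412 + √(95245 - 422)) = 1/(330412 + √94823) ≈ 3.0237e-6)
(v + Z) + 176050 = ((330412/109171994921 - √94823/109171994921) + 133088) + 176050 = (14529482460376460/109171994921 - √94823/109171994921) + 176050 = 33749212166218510/109171994921 - √94823/109171994921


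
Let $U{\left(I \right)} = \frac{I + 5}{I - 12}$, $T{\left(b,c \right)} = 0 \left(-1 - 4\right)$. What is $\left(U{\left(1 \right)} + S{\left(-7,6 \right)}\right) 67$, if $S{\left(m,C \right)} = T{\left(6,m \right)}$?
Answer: $- \frac{402}{11} \approx -36.545$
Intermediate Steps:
$T{\left(b,c \right)} = 0$ ($T{\left(b,c \right)} = 0 \left(-5\right) = 0$)
$S{\left(m,C \right)} = 0$
$U{\left(I \right)} = \frac{5 + I}{-12 + I}$
$\left(U{\left(1 \right)} + S{\left(-7,6 \right)}\right) 67 = \left(\frac{5 + 1}{-12 + 1} + 0\right) 67 = \left(\frac{1}{-11} \cdot 6 + 0\right) 67 = \left(\left(- \frac{1}{11}\right) 6 + 0\right) 67 = \left(- \frac{6}{11} + 0\right) 67 = \left(- \frac{6}{11}\right) 67 = - \frac{402}{11}$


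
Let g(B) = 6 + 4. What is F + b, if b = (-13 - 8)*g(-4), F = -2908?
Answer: -3118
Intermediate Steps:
g(B) = 10
b = -210 (b = (-13 - 8)*10 = -21*10 = -210)
F + b = -2908 - 210 = -3118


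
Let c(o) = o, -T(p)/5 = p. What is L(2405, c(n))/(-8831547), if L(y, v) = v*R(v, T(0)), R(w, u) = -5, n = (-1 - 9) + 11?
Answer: 5/8831547 ≈ 5.6615e-7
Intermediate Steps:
T(p) = -5*p
n = 1 (n = -10 + 11 = 1)
L(y, v) = -5*v (L(y, v) = v*(-5) = -5*v)
L(2405, c(n))/(-8831547) = -5*1/(-8831547) = -5*(-1/8831547) = 5/8831547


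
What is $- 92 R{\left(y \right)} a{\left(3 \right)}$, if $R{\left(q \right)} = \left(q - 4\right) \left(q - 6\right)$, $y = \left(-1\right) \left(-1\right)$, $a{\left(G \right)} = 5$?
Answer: $-6900$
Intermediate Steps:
$y = 1$
$R{\left(q \right)} = \left(-6 + q\right) \left(-4 + q\right)$ ($R{\left(q \right)} = \left(-4 + q\right) \left(-6 + q\right) = \left(-6 + q\right) \left(-4 + q\right)$)
$- 92 R{\left(y \right)} a{\left(3 \right)} = - 92 \left(24 + 1^{2} - 10\right) 5 = - 92 \left(24 + 1 - 10\right) 5 = \left(-92\right) 15 \cdot 5 = \left(-1380\right) 5 = -6900$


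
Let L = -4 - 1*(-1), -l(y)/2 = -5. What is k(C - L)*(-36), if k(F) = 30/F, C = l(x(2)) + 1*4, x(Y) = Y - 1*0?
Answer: -1080/17 ≈ -63.529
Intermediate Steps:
x(Y) = Y (x(Y) = Y + 0 = Y)
l(y) = 10 (l(y) = -2*(-5) = 10)
C = 14 (C = 10 + 1*4 = 10 + 4 = 14)
L = -3 (L = -4 + 1 = -3)
k(C - L)*(-36) = (30/(14 - 1*(-3)))*(-36) = (30/(14 + 3))*(-36) = (30/17)*(-36) = -1080/17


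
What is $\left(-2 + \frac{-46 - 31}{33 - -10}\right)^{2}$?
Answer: $\frac{26569}{1849} \approx 14.369$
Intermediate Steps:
$\left(-2 + \frac{-46 - 31}{33 - -10}\right)^{2} = \left(-2 - \frac{77}{33 + 10}\right)^{2} = \left(-2 - \frac{77}{43}\right)^{2} = \left(- \frac{163}{43}\right)^{2} = \frac{26569}{1849}$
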